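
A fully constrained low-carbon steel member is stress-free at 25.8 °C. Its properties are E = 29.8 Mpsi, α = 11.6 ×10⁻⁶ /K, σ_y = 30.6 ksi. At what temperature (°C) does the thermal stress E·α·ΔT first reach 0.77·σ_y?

94.0 °C

E = 29.8 Mpsi = 205.5 GPa.
σ_y = 30.6 ksi = 211.0 MPa.
E·α·ΔT = 162.5 MPa ⇒ ΔT = 162.5 / (205.5×10³ × 11.6×10⁻⁶) = 68.16 K.
T = 25.8 + 68.16 = 93.96 °C.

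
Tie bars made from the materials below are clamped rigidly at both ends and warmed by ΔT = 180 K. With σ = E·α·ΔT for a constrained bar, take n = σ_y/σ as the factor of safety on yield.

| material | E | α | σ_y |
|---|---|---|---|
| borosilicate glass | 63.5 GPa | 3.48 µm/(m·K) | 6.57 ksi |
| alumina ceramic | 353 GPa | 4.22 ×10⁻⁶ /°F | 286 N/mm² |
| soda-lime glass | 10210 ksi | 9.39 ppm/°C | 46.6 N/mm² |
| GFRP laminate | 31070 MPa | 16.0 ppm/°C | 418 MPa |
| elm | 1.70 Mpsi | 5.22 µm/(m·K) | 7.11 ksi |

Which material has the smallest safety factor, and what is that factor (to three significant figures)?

Converting E to GPa, α to ×10⁻⁶/K, σ_y to MPa, then σ and n for each:
  borosilicate glass: E = 63.50, α = 3.48, σ_y = 45.30 → σ = 39.8 MPa, n = 1.14
  alumina ceramic: E = 353.0, α = 7.60, σ_y = 286.0 → σ = 483 MPa, n = 0.593
  soda-lime glass: E = 70.40, α = 9.39, σ_y = 46.60 → σ = 119 MPa, n = 0.392
  GFRP laminate: E = 31.07, α = 16.0, σ_y = 418.0 → σ = 89.5 MPa, n = 4.67
  elm: E = 11.72, α = 5.22, σ_y = 49.02 → σ = 11.0 MPa, n = 4.45
The minimum is soda-lime glass at n = 0.392.

soda-lime glass, n = 0.392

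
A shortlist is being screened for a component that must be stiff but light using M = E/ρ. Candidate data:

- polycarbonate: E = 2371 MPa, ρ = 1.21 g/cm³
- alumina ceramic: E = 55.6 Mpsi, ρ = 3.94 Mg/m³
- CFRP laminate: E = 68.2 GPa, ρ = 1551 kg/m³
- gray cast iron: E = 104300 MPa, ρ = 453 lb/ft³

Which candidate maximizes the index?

alumina ceramic

After converting to SI:
  polycarbonate: E = 2.371 GPa, ρ = 1210 kg/m³
  alumina ceramic: E = 383.3 GPa, ρ = 3940 kg/m³
  CFRP laminate: E = 68.20 GPa, ρ = 1551 kg/m³
  gray cast iron: E = 104.3 GPa, ρ = 7256 kg/m³
  alumina ceramic: M = 97.3 MN·m/kg
  CFRP laminate: M = 44.0 MN·m/kg
  gray cast iron: M = 14.4 MN·m/kg
  polycarbonate: M = 1.96 MN·m/kg
The maximum is for alumina ceramic.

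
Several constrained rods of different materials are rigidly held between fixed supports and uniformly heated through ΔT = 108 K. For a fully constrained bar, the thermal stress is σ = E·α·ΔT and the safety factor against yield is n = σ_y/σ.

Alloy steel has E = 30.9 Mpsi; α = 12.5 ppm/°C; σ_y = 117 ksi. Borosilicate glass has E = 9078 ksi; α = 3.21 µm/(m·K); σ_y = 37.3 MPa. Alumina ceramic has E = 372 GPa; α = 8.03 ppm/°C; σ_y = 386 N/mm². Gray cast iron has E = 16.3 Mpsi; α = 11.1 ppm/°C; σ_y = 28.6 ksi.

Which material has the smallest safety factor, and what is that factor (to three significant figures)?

alumina ceramic, n = 1.20

Converting E to GPa, α to ×10⁻⁶/K, σ_y to MPa, then σ and n for each:
  alloy steel: E = 213.0, α = 12.5, σ_y = 806.7 → σ = 288 MPa, n = 2.80
  borosilicate glass: E = 62.59, α = 3.21, σ_y = 37.30 → σ = 21.7 MPa, n = 1.72
  alumina ceramic: E = 372.0, α = 8.03, σ_y = 386.0 → σ = 323 MPa, n = 1.20
  gray cast iron: E = 112.4, α = 11.1, σ_y = 197.2 → σ = 135 MPa, n = 1.46
Smallest n: alumina ceramic with n = 1.20.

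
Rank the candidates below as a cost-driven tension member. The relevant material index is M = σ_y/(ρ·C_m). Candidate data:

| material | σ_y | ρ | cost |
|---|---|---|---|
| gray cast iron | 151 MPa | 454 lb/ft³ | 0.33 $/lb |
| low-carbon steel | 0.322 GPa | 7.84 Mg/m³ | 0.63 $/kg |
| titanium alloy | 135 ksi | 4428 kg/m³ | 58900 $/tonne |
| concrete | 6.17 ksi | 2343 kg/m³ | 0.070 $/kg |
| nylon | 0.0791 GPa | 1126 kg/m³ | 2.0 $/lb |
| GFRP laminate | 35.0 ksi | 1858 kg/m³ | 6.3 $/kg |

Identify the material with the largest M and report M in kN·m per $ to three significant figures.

After converting to SI:
  gray cast iron: σ_y = 151.0 MPa, ρ = 7272 kg/m³, cost = 0.7275 $/kg
  low-carbon steel: σ_y = 322.0 MPa, ρ = 7840 kg/m³, cost = 0.6300 $/kg
  titanium alloy: σ_y = 930.8 MPa, ρ = 4428 kg/m³, cost = 58.90 $/kg
  concrete: σ_y = 42.54 MPa, ρ = 2343 kg/m³, cost = 0.07000 $/kg
  nylon: σ_y = 79.10 MPa, ρ = 1126 kg/m³, cost = 4.409 $/kg
  GFRP laminate: σ_y = 241.3 MPa, ρ = 1858 kg/m³, cost = 6.300 $/kg
  concrete: M = 259 kN·m per $
  low-carbon steel: M = 65.2 kN·m per $
  gray cast iron: M = 28.5 kN·m per $
  GFRP laminate: M = 20.6 kN·m per $
  nylon: M = 15.9 kN·m per $
  titanium alloy: M = 3.57 kN·m per $
Highest index: concrete.

concrete, M = 259 kN·m per $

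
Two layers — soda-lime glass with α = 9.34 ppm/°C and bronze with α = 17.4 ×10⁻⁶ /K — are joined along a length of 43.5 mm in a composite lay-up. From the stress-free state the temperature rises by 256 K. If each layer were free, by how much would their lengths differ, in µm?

Δα = |9.34 − 17.4|×10⁻⁶/K = 8.06×10⁻⁶/K.
ΔL_mismatch = Δα·L·ΔT = 8.06×10⁻⁶ × 43.5 mm × 256.0 K = 89.8 µm.

89.8 µm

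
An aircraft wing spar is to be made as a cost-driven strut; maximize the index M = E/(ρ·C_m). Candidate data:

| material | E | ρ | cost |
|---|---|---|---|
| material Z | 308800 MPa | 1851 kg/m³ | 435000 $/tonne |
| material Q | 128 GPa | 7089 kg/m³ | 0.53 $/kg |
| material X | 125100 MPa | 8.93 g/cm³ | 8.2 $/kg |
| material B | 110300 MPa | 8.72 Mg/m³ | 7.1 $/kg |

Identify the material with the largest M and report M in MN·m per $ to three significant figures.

Normalizing units and computing the index:
  material Z: E = 308.8 GPa, ρ = 1851 kg/m³, cost = 435.0 $/kg
  material Q: E = 128.0 GPa, ρ = 7089 kg/m³, cost = 0.5300 $/kg
  material X: E = 125.1 GPa, ρ = 8930 kg/m³, cost = 8.200 $/kg
  material B: E = 110.3 GPa, ρ = 8720 kg/m³, cost = 7.100 $/kg
  material Q: M = 34.1 MN·m per $
  material B: M = 1.78 MN·m per $
  material X: M = 1.71 MN·m per $
  material Z: M = 0.384 MN·m per $
Material Q has the largest M.

material Q, M = 34.1 MN·m per $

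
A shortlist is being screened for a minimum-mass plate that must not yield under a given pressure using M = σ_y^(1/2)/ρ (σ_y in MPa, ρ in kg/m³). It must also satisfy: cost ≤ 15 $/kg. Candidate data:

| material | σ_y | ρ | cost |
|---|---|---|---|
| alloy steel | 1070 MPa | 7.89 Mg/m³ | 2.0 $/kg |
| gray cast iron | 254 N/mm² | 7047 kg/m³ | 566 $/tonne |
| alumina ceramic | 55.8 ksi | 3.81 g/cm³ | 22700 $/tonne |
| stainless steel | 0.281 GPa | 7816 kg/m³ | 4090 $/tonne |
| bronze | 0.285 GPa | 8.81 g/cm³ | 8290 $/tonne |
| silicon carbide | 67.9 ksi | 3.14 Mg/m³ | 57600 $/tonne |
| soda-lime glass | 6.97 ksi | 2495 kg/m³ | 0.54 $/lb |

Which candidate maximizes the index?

Screen on constraints: cost ≤ 15 $/kg. Survivors: alloy steel, gray cast iron, stainless steel, bronze, soda-lime glass.
Normalizing units and computing the index:
  alloy steel: σ_y = 1070 MPa, ρ = 7890 kg/m³
  gray cast iron: σ_y = 254.0 MPa, ρ = 7047 kg/m³
  stainless steel: σ_y = 281.0 MPa, ρ = 7816 kg/m³
  bronze: σ_y = 285.0 MPa, ρ = 8810 kg/m³
  soda-lime glass: σ_y = 48.06 MPa, ρ = 2495 kg/m³
  alloy steel: M = 4.15×10⁻³
  soda-lime glass: M = 2.78×10⁻³
  gray cast iron: M = 2.26×10⁻³
  stainless steel: M = 2.14×10⁻³
  bronze: M = 1.92×10⁻³
Highest index: alloy steel.

alloy steel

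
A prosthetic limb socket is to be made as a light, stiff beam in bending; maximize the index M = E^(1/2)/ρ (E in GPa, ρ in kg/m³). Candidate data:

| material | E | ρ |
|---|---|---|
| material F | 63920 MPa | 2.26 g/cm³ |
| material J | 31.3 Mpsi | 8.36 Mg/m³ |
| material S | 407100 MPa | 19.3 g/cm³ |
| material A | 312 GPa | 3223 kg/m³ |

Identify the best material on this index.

material A

Putting every candidate on a common basis:
  material F: E = 63.92 GPa, ρ = 2260 kg/m³
  material J: E = 215.8 GPa, ρ = 8360 kg/m³
  material S: E = 407.1 GPa, ρ = 19300 kg/m³
  material A: E = 312.0 GPa, ρ = 3223 kg/m³
  material A: M = 5.48×10⁻³
  material F: M = 3.54×10⁻³
  material J: M = 1.76×10⁻³
  material S: M = 1.05×10⁻³
The maximum is for material A.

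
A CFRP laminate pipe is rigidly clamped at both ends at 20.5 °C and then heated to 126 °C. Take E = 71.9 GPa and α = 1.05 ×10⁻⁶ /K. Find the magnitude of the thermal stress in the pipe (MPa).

7.96 MPa

ΔT = 105.5 K. Constrained thermal stress σ = E·α·ΔT = 71.90×10³ MPa × 1.05×10⁻⁶ × 105.5 = 7.96 MPa (compressive).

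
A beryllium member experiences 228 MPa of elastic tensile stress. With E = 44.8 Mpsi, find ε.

E = 44.8 Mpsi = 308.9 GPa = 308900 MPa.
ε = σ/E = 228 / 308900 = 7.38×10⁻⁴.

7.38×10⁻⁴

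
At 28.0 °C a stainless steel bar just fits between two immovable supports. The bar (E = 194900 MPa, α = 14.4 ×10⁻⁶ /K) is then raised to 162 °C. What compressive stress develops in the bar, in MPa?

E = 194900 MPa = 194.9 GPa.
ΔT = 134.0 K. Constrained thermal stress σ = E·α·ΔT = 194.9×10³ MPa × 14.4×10⁻⁶ × 134.0 = 376 MPa (compressive).

376 MPa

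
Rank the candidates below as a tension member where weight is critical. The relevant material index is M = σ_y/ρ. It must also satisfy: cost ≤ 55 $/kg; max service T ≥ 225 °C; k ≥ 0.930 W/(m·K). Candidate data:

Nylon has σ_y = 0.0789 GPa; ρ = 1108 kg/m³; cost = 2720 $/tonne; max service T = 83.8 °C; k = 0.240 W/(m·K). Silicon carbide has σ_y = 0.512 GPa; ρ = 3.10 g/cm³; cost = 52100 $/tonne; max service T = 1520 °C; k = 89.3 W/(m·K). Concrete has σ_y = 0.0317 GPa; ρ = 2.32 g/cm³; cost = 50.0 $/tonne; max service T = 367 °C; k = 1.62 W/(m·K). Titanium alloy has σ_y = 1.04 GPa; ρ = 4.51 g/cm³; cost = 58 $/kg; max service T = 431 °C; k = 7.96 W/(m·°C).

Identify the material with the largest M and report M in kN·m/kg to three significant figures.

Screen on constraints: cost ≤ 55 $/kg; max service T ≥ 225 °C; k ≥ 0.930 W/(m·K). Survivors: silicon carbide, concrete.
Normalizing units and computing the index:
  silicon carbide: σ_y = 512.0 MPa, ρ = 3100 kg/m³
  concrete: σ_y = 31.70 MPa, ρ = 2320 kg/m³
  silicon carbide: M = 165 kN·m/kg
  concrete: M = 13.7 kN·m/kg
The maximum is for silicon carbide.

silicon carbide, M = 165 kN·m/kg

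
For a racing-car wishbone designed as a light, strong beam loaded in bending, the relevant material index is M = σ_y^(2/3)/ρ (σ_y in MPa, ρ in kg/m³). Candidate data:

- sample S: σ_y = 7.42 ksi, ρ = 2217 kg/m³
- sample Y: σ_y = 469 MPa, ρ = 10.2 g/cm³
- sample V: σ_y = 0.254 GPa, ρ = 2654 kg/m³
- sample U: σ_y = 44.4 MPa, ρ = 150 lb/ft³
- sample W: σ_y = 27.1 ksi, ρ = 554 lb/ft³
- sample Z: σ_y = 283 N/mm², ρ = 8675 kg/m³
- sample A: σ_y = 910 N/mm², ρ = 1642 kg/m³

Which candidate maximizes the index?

Putting every candidate on a common basis:
  sample S: σ_y = 51.16 MPa, ρ = 2217 kg/m³
  sample Y: σ_y = 469.0 MPa, ρ = 10200 kg/m³
  sample V: σ_y = 254.0 MPa, ρ = 2654 kg/m³
  sample U: σ_y = 44.40 MPa, ρ = 2403 kg/m³
  sample W: σ_y = 186.8 MPa, ρ = 8874 kg/m³
  sample Z: σ_y = 283.0 MPa, ρ = 8675 kg/m³
  sample A: σ_y = 910.0 MPa, ρ = 1642 kg/m³
  sample A: M = 57.2×10⁻³
  sample V: M = 15.1×10⁻³
  sample S: M = 6.22×10⁻³
  sample Y: M = 5.92×10⁻³
  sample U: M = 5.22×10⁻³
  sample Z: M = 4.97×10⁻³
  sample W: M = 3.68×10⁻³
Sample A has the largest M.

sample A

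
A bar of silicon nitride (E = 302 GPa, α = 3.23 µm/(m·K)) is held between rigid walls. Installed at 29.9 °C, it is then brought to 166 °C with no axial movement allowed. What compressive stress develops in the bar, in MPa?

133 MPa

ΔT = 136.1 K. Constrained thermal stress σ = E·α·ΔT = 302.0×10³ MPa × 3.23×10⁻⁶ × 136.1 = 133 MPa (compressive).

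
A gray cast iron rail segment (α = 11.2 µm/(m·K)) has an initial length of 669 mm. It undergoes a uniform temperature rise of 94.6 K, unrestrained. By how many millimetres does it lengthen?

ΔL = α·L₀·ΔT = 11.2×10⁻⁶ × 669 mm × 94.60 K = 0.709 mm.

0.709 mm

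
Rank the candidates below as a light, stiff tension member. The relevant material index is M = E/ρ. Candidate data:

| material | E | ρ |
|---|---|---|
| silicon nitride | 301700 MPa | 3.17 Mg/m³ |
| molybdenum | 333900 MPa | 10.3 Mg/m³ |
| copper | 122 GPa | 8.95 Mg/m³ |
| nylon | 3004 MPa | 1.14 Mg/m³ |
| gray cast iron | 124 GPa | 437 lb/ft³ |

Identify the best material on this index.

silicon nitride

Normalizing units and computing the index:
  silicon nitride: E = 301.7 GPa, ρ = 3170 kg/m³
  molybdenum: E = 333.9 GPa, ρ = 10300 kg/m³
  copper: E = 122.0 GPa, ρ = 8950 kg/m³
  nylon: E = 3.004 GPa, ρ = 1140 kg/m³
  gray cast iron: E = 124.0 GPa, ρ = 7000 kg/m³
  silicon nitride: M = 95.2 MN·m/kg
  molybdenum: M = 32.4 MN·m/kg
  gray cast iron: M = 17.7 MN·m/kg
  copper: M = 13.6 MN·m/kg
  nylon: M = 2.64 MN·m/kg
Highest index: silicon nitride.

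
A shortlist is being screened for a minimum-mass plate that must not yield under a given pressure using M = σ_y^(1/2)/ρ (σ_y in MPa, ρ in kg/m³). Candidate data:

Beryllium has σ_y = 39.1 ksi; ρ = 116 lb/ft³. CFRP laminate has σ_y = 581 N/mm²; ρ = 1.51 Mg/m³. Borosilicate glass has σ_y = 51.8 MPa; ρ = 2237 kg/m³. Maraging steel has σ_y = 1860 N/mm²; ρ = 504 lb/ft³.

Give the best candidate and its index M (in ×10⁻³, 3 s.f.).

After converting to SI:
  beryllium: σ_y = 269.6 MPa, ρ = 1858 kg/m³
  CFRP laminate: σ_y = 581.0 MPa, ρ = 1510 kg/m³
  borosilicate glass: σ_y = 51.80 MPa, ρ = 2237 kg/m³
  maraging steel: σ_y = 1860 MPa, ρ = 8073 kg/m³
  CFRP laminate: M = 16.0×10⁻³
  beryllium: M = 8.84×10⁻³
  maraging steel: M = 5.34×10⁻³
  borosilicate glass: M = 3.22×10⁻³
Highest index: CFRP laminate.

CFRP laminate, M = 16.0×10⁻³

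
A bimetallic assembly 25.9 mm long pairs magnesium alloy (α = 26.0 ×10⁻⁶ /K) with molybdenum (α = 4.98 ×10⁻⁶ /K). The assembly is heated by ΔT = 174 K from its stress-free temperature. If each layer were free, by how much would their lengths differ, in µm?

Δα = |26.0 − 4.98|×10⁻⁶/K = 21.0×10⁻⁶/K.
ΔL_mismatch = Δα·L·ΔT = 21.0×10⁻⁶ × 25.9 mm × 174.0 K = 94.7 µm.

94.7 µm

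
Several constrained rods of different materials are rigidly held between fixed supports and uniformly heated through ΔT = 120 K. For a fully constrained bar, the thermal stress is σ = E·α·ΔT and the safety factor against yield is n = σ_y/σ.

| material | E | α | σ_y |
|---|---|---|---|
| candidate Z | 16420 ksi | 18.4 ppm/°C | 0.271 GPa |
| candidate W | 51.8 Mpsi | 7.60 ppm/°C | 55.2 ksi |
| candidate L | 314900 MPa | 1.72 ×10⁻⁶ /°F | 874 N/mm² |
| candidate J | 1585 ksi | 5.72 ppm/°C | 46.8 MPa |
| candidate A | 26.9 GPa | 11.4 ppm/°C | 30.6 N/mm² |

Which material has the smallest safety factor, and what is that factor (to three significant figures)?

candidate A, n = 0.832

With everything in SI (GPa, ×10⁻⁶/K, MPa):
  candidate Z: E = 113.2, α = 18.4, σ_y = 271.0 → σ = 250 MPa, n = 1.08
  candidate W: E = 357.1, α = 7.60, σ_y = 380.6 → σ = 326 MPa, n = 1.17
  candidate L: E = 314.9, α = 3.10, σ_y = 874.0 → σ = 117 MPa, n = 7.47
  candidate J: E = 10.93, α = 5.72, σ_y = 46.80 → σ = 7.50 MPa, n = 6.24
  candidate A: E = 26.90, α = 11.4, σ_y = 30.60 → σ = 36.8 MPa, n = 0.832
The minimum is candidate A at n = 0.832.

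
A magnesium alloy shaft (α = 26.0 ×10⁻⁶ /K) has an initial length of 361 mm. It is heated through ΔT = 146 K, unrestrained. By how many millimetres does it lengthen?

1.37 mm

ΔL = α·L₀·ΔT = 26.0×10⁻⁶ × 361 mm × 146.0 K = 1.37 mm.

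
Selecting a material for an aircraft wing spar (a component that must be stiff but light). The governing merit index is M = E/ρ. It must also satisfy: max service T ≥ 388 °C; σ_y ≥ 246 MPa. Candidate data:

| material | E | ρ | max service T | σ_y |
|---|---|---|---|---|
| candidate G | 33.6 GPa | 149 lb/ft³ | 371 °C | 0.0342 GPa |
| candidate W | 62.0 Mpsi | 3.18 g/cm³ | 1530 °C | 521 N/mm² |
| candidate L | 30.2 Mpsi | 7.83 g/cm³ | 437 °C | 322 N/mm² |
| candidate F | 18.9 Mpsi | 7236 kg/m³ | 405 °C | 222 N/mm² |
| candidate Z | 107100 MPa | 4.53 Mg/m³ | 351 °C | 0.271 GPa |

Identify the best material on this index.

candidate W

Screen on constraints: max service T ≥ 388 °C; σ_y ≥ 246 MPa. Survivors: candidate W, candidate L.
Normalizing units and computing the index:
  candidate W: E = 427.5 GPa, ρ = 3180 kg/m³
  candidate L: E = 208.2 GPa, ρ = 7830 kg/m³
  candidate W: M = 134 MN·m/kg
  candidate L: M = 26.6 MN·m/kg
The maximum is for candidate W.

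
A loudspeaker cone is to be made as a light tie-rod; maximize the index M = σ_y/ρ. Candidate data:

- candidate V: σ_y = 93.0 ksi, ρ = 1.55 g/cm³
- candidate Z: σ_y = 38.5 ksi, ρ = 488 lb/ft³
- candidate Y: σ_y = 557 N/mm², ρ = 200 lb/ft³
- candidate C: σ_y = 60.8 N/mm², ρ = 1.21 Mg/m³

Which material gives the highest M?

Normalizing units and computing the index:
  candidate V: σ_y = 641.2 MPa, ρ = 1550 kg/m³
  candidate Z: σ_y = 265.4 MPa, ρ = 7817 kg/m³
  candidate Y: σ_y = 557.0 MPa, ρ = 3204 kg/m³
  candidate C: σ_y = 60.80 MPa, ρ = 1210 kg/m³
  candidate V: M = 414 kN·m/kg
  candidate Y: M = 174 kN·m/kg
  candidate C: M = 50.2 kN·m/kg
  candidate Z: M = 34.0 kN·m/kg
The maximum is for candidate V.

candidate V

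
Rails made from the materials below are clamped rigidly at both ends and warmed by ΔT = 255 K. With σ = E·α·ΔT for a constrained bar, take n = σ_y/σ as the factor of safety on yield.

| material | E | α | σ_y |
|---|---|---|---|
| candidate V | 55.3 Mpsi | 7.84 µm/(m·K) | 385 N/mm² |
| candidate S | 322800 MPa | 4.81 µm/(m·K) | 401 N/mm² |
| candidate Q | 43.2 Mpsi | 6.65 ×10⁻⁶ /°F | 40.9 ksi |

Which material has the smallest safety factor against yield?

In consistent units (E in GPa, α in ×10⁻⁶/K, σ_y in MPa):
  candidate V: E = 381.3, α = 7.84, σ_y = 385.0 → σ = 762 MPa, n = 0.505
  candidate S: E = 322.8, α = 4.81, σ_y = 401.0 → σ = 396 MPa, n = 1.01
  candidate Q: E = 297.9, α = 12.0, σ_y = 282.0 → σ = 909 MPa, n = 0.310
Candidate Q has the lowest safety factor, n = 0.310.

candidate Q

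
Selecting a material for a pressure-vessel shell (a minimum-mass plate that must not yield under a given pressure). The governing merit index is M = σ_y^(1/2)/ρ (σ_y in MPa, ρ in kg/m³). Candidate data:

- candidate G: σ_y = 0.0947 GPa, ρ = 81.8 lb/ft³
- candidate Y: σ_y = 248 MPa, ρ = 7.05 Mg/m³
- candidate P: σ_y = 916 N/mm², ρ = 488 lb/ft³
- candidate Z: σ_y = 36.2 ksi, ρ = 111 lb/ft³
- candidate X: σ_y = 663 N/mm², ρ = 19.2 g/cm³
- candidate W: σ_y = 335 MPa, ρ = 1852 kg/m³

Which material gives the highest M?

candidate W

Putting every candidate on a common basis:
  candidate G: σ_y = 94.70 MPa, ρ = 1310 kg/m³
  candidate Y: σ_y = 248.0 MPa, ρ = 7050 kg/m³
  candidate P: σ_y = 916.0 MPa, ρ = 7817 kg/m³
  candidate Z: σ_y = 249.6 MPa, ρ = 1778 kg/m³
  candidate X: σ_y = 663.0 MPa, ρ = 19200 kg/m³
  candidate W: σ_y = 335.0 MPa, ρ = 1852 kg/m³
  candidate W: M = 9.88×10⁻³
  candidate Z: M = 8.89×10⁻³
  candidate G: M = 7.43×10⁻³
  candidate P: M = 3.87×10⁻³
  candidate Y: M = 2.23×10⁻³
  candidate X: M = 1.34×10⁻³
The maximum is for candidate W.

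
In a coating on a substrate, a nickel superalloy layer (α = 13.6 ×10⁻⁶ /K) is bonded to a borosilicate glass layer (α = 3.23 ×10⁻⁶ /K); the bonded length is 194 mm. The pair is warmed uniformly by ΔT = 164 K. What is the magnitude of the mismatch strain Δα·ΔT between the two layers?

1.70×10⁻³

Δα = |13.6 − 3.23|×10⁻⁶/K = 10.4×10⁻⁶/K.
Mismatch strain = Δα·ΔT = 10.4×10⁻⁶ × 164.0 = 1.70×10⁻³.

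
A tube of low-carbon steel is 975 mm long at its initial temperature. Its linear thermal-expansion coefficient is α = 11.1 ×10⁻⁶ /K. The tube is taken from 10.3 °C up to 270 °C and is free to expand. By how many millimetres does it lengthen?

2.81 mm

ΔT = 270 − 10.3 = 259.7 K.
ΔL = α·L₀·ΔT = 11.1×10⁻⁶ × 975 mm × 259.7 K = 2.81 mm.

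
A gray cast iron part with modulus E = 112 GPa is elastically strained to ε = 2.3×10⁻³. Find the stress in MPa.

258 MPa

σ = E·ε = 112000 MPa × 2.3×10⁻³ = 258 MPa.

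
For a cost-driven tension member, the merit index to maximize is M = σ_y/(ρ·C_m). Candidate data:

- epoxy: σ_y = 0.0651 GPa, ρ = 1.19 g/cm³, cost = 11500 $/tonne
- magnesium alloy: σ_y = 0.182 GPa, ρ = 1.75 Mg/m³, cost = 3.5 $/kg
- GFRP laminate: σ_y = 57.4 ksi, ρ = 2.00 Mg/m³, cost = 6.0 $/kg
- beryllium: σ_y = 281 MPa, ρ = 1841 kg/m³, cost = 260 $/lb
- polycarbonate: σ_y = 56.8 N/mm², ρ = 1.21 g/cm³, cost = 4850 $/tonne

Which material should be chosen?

GFRP laminate

Convert each candidate to consistent units, then evaluate M:
  epoxy: σ_y = 65.10 MPa, ρ = 1190 kg/m³, cost = 11.50 $/kg
  magnesium alloy: σ_y = 182.0 MPa, ρ = 1750 kg/m³, cost = 3.500 $/kg
  GFRP laminate: σ_y = 395.8 MPa, ρ = 2000 kg/m³, cost = 6.000 $/kg
  beryllium: σ_y = 281.0 MPa, ρ = 1841 kg/m³, cost = 573.2 $/kg
  polycarbonate: σ_y = 56.80 MPa, ρ = 1210 kg/m³, cost = 4.850 $/kg
  GFRP laminate: M = 33.0 kN·m per $
  magnesium alloy: M = 29.7 kN·m per $
  polycarbonate: M = 9.68 kN·m per $
  epoxy: M = 4.76 kN·m per $
  beryllium: M = 0.266 kN·m per $
GFRP laminate ranks first.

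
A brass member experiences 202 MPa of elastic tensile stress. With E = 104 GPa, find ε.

1.94×10⁻³

ε = σ/E = 202 / 104000 = 1.94×10⁻³.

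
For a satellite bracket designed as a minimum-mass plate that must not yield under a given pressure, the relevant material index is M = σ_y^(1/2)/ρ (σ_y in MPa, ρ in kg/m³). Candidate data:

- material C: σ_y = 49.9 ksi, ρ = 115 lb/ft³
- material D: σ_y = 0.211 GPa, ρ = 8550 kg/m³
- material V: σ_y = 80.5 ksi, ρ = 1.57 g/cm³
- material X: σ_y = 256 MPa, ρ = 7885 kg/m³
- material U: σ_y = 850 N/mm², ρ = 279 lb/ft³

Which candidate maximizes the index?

In SI units:
  material C: σ_y = 344.0 MPa, ρ = 1842 kg/m³
  material D: σ_y = 211.0 MPa, ρ = 8550 kg/m³
  material V: σ_y = 555.0 MPa, ρ = 1570 kg/m³
  material X: σ_y = 256.0 MPa, ρ = 7885 kg/m³
  material U: σ_y = 850.0 MPa, ρ = 4469 kg/m³
  material V: M = 15.0×10⁻³
  material C: M = 10.1×10⁻³
  material U: M = 6.52×10⁻³
  material X: M = 2.03×10⁻³
  material D: M = 1.70×10⁻³
Highest index: material V.

material V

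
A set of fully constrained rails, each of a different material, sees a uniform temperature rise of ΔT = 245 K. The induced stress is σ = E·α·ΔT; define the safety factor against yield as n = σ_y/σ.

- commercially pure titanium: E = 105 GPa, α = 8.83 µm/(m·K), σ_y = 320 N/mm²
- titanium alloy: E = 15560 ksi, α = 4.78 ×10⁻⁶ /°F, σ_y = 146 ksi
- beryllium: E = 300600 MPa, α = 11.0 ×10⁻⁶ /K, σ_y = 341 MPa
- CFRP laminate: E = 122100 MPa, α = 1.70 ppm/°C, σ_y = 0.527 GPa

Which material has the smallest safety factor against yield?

In consistent units (E in GPa, α in ×10⁻⁶/K, σ_y in MPa):
  commercially pure titanium: E = 105.0, α = 8.83, σ_y = 320.0 → σ = 227 MPa, n = 1.41
  titanium alloy: E = 107.3, α = 8.60, σ_y = 1007 → σ = 226 MPa, n = 4.45
  beryllium: E = 300.6, α = 11.0, σ_y = 341.0 → σ = 810 MPa, n = 0.421
  CFRP laminate: E = 122.1, α = 1.70, σ_y = 527.0 → σ = 50.9 MPa, n = 10.4
Beryllium has the lowest safety factor, n = 0.421.

beryllium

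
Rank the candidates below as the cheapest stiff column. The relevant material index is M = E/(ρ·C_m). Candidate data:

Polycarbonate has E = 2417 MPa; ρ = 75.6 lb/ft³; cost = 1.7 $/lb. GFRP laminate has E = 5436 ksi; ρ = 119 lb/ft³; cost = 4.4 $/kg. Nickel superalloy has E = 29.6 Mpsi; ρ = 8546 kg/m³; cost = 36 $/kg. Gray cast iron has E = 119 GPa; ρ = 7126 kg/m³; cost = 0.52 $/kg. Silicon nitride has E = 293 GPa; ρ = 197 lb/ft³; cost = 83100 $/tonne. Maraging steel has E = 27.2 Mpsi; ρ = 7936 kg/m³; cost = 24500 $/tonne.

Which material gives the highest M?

Convert each candidate to consistent units, then evaluate M:
  polycarbonate: E = 2.417 GPa, ρ = 1211 kg/m³, cost = 3.748 $/kg
  GFRP laminate: E = 37.48 GPa, ρ = 1906 kg/m³, cost = 4.400 $/kg
  nickel superalloy: E = 204.1 GPa, ρ = 8546 kg/m³, cost = 36.00 $/kg
  gray cast iron: E = 119.0 GPa, ρ = 7126 kg/m³, cost = 0.5200 $/kg
  silicon nitride: E = 293.0 GPa, ρ = 3156 kg/m³, cost = 83.10 $/kg
  maraging steel: E = 187.5 GPa, ρ = 7936 kg/m³, cost = 24.50 $/kg
  gray cast iron: M = 32.1 MN·m per $
  GFRP laminate: M = 4.47 MN·m per $
  silicon nitride: M = 1.12 MN·m per $
  maraging steel: M = 0.965 MN·m per $
  nickel superalloy: M = 0.663 MN·m per $
  polycarbonate: M = 0.533 MN·m per $
Gray cast iron has the largest M.

gray cast iron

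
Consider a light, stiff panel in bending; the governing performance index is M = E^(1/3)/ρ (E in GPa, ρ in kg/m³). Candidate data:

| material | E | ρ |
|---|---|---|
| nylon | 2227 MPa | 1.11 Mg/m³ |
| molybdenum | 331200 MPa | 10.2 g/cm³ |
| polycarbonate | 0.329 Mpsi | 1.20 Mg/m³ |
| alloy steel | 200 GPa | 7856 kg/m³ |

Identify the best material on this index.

In SI units:
  nylon: E = 2.227 GPa, ρ = 1110 kg/m³
  molybdenum: E = 331.2 GPa, ρ = 10200 kg/m³
  polycarbonate: E = 2.268 GPa, ρ = 1200 kg/m³
  alloy steel: E = 200.0 GPa, ρ = 7856 kg/m³
  nylon: M = 1.18×10⁻³
  polycarbonate: M = 1.09×10⁻³
  alloy steel: M = 0.744×10⁻³
  molybdenum: M = 0.678×10⁻³
The maximum is for nylon.

nylon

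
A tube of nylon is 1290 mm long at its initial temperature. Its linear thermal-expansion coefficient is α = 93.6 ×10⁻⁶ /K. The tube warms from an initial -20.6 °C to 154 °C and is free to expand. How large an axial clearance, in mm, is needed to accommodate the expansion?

ΔT = 154 − (-20.6) = 174.6 K.
ΔL = α·L₀·ΔT = 93.6×10⁻⁶ × 1290 mm × 174.6 K = 21.1 mm.

21.1 mm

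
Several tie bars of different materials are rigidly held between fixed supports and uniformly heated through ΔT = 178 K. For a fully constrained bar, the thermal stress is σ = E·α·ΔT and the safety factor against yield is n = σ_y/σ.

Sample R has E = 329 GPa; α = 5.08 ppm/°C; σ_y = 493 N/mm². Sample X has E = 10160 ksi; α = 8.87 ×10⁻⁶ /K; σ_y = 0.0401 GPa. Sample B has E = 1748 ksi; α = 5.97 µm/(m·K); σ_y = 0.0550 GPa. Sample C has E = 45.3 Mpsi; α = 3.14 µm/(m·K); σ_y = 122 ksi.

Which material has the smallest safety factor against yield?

sample X

With everything in SI (GPa, ×10⁻⁶/K, MPa):
  sample R: E = 329.0, α = 5.08, σ_y = 493.0 → σ = 297 MPa, n = 1.66
  sample X: E = 70.05, α = 8.87, σ_y = 40.10 → σ = 111 MPa, n = 0.363
  sample B: E = 12.05, α = 5.97, σ_y = 55.00 → σ = 12.8 MPa, n = 4.29
  sample C: E = 312.3, α = 3.14, σ_y = 841.2 → σ = 175 MPa, n = 4.82
Smallest n: sample X with n = 0.363.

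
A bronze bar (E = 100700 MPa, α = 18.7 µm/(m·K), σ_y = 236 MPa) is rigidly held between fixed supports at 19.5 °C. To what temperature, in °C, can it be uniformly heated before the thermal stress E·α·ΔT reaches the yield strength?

E = 100700 MPa = 100.7 GPa.
E·α·ΔT = 236.0 MPa ⇒ ΔT = 236.0 / (100.7×10³ × 18.7×10⁻⁶) = 125.3 K.
T = 19.5 + 125.3 = 144.8 °C.

145 °C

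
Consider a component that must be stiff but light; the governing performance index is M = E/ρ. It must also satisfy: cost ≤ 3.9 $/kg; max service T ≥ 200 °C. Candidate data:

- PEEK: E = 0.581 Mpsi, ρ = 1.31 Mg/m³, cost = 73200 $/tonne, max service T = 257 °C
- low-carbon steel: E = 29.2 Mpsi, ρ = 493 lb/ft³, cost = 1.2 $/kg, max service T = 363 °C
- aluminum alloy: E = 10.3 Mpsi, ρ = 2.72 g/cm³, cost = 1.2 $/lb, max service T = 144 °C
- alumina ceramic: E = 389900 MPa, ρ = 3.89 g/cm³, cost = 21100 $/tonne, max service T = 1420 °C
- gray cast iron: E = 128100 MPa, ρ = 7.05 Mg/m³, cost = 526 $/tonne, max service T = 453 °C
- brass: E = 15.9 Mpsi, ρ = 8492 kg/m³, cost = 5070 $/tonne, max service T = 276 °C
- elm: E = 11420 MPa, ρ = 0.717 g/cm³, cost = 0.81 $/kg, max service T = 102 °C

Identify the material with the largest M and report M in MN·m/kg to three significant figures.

Screen on constraints: cost ≤ 3.9 $/kg; max service T ≥ 200 °C. Survivors: low-carbon steel, gray cast iron.
After converting to SI:
  low-carbon steel: E = 201.3 GPa, ρ = 7897 kg/m³
  gray cast iron: E = 128.1 GPa, ρ = 7050 kg/m³
  low-carbon steel: M = 25.5 MN·m/kg
  gray cast iron: M = 18.2 MN·m/kg
The maximum is for low-carbon steel.

low-carbon steel, M = 25.5 MN·m/kg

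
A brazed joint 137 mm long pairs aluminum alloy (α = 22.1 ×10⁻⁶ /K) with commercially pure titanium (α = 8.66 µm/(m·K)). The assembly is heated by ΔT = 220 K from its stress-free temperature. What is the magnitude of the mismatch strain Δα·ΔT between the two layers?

Δα = |22.1 − 8.66|×10⁻⁶/K = 13.4×10⁻⁶/K.
Mismatch strain = Δα·ΔT = 13.4×10⁻⁶ × 220.0 = 2.96×10⁻³.

2.96×10⁻³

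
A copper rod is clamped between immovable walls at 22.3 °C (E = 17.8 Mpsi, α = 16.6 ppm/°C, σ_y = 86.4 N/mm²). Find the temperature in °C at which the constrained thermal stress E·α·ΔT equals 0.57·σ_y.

E = 17.8 Mpsi = 122.7 GPa.
σ_y = 86.4 N/mm² = 86.40 MPa.
E·α·ΔT = 49.25 MPa ⇒ ΔT = 49.25 / (122.7×10³ × 16.6×10⁻⁶) = 24.17 K.
T = 22.3 + 24.17 = 46.47 °C.

46.5 °C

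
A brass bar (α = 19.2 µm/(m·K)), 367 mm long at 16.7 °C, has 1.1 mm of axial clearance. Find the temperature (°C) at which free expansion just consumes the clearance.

α·L₀·ΔT = 1.1 mm ⇒ ΔT = 1.1 / (19.2×10⁻⁶ × 367.0) = 156.1 K.
T = 16.7 + 156.1 = 172.8 °C.

173 °C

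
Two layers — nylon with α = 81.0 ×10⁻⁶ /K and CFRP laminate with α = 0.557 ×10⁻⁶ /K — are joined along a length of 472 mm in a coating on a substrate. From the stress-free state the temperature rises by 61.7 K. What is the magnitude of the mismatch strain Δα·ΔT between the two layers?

4.96×10⁻³

Δα = |81.0 − 0.557|×10⁻⁶/K = 80.4×10⁻⁶/K.
Mismatch strain = Δα·ΔT = 80.4×10⁻⁶ × 61.7 = 4.96×10⁻³.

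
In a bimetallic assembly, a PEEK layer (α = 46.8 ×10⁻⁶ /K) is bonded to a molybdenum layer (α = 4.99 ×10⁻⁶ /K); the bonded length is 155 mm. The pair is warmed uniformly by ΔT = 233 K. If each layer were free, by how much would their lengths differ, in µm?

1510 µm

Δα = |46.8 − 4.99|×10⁻⁶/K = 41.8×10⁻⁶/K.
ΔL_mismatch = Δα·L·ΔT = 41.8×10⁻⁶ × 155.0 mm × 233.0 K = 1510 µm.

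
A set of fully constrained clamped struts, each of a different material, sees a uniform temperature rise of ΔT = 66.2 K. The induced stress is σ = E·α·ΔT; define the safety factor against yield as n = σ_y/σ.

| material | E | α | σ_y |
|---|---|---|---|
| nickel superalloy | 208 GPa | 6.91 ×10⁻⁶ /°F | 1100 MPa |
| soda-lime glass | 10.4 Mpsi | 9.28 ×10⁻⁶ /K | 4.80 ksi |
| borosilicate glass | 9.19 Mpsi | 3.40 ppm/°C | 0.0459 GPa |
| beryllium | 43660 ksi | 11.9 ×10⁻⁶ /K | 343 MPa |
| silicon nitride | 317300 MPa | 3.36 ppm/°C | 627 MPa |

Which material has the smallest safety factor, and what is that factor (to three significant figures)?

soda-lime glass, n = 0.751

In consistent units (E in GPa, α in ×10⁻⁶/K, σ_y in MPa):
  nickel superalloy: E = 208.0, α = 12.4, σ_y = 1100 → σ = 171 MPa, n = 6.42
  soda-lime glass: E = 71.71, α = 9.28, σ_y = 33.09 → σ = 44.1 MPa, n = 0.751
  borosilicate glass: E = 63.36, α = 3.40, σ_y = 45.90 → σ = 14.3 MPa, n = 3.22
  beryllium: E = 301.0, α = 11.9, σ_y = 343.0 → σ = 237 MPa, n = 1.45
  silicon nitride: E = 317.3, α = 3.36, σ_y = 627.0 → σ = 70.6 MPa, n = 8.88
Smallest n: soda-lime glass with n = 0.751.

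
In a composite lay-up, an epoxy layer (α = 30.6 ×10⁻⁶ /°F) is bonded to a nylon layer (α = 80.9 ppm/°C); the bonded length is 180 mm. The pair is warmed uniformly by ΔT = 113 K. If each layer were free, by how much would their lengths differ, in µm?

525 µm

epoxy: α = 30.6×10⁻⁶/°F × 9/5 = 55.1×10⁻⁶/K.
Δα = |55.1 − 80.9|×10⁻⁶/K = 25.8×10⁻⁶/K.
ΔL_mismatch = Δα·L·ΔT = 25.8×10⁻⁶ × 180.0 mm × 113.0 K = 525 µm.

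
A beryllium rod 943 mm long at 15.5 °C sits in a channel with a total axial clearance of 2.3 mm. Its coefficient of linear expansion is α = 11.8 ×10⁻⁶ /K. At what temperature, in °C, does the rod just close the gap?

222 °C

α·L₀·ΔT = 2.3 mm ⇒ ΔT = 2.3 / (11.8×10⁻⁶ × 943.0) = 206.7 K.
T = 15.5 + 206.7 = 222.2 °C.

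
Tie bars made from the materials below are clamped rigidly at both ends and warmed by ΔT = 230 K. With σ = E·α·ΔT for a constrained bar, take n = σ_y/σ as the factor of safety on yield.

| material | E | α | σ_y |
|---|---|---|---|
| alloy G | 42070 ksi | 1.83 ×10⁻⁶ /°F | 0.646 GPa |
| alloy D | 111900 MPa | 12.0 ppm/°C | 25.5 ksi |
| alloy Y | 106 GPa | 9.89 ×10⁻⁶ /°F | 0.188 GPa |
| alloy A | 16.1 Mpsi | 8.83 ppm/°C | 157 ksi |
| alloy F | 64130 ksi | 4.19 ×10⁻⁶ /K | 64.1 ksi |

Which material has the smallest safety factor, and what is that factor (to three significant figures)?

alloy Y, n = 0.433

Per material, after unit conversion:
  alloy G: E = 290.1, α = 3.29, σ_y = 646.0 → σ = 220 MPa, n = 2.94
  alloy D: E = 111.9, α = 12.0, σ_y = 175.8 → σ = 309 MPa, n = 0.569
  alloy Y: E = 106.0, α = 17.8, σ_y = 188.0 → σ = 434 MPa, n = 0.433
  alloy A: E = 111.0, α = 8.83, σ_y = 1082 → σ = 225 MPa, n = 4.80
  alloy F: E = 442.2, α = 4.19, σ_y = 442.0 → σ = 426 MPa, n = 1.04
Alloy Y has the lowest safety factor, n = 0.433.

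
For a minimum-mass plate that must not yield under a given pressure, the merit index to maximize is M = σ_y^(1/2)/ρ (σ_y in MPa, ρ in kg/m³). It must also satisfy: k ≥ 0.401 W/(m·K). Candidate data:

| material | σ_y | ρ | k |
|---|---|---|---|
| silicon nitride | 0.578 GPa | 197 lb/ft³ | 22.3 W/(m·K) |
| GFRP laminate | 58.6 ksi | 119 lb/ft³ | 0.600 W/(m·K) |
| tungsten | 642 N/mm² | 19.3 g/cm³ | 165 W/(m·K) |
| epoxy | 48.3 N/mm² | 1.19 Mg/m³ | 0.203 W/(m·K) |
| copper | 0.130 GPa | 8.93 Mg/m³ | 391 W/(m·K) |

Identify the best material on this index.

Screen on constraints: k ≥ 0.401 W/(m·K). Survivors: silicon nitride, GFRP laminate, tungsten, copper.
After converting to SI:
  silicon nitride: σ_y = 578.0 MPa, ρ = 3156 kg/m³
  GFRP laminate: σ_y = 404.0 MPa, ρ = 1906 kg/m³
  tungsten: σ_y = 642.0 MPa, ρ = 19300 kg/m³
  copper: σ_y = 130.0 MPa, ρ = 8930 kg/m³
  GFRP laminate: M = 10.5×10⁻³
  silicon nitride: M = 7.62×10⁻³
  tungsten: M = 1.31×10⁻³
  copper: M = 1.28×10⁻³
GFRP laminate has the largest M.

GFRP laminate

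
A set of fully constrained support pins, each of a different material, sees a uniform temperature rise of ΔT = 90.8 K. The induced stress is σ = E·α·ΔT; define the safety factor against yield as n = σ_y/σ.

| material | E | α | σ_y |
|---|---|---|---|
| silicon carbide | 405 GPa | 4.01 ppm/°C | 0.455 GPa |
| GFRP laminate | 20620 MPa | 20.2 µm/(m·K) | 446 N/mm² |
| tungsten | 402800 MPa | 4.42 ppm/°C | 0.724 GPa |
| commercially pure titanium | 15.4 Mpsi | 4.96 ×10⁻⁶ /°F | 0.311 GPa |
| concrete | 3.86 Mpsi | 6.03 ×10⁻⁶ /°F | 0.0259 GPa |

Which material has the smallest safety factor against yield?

concrete

Converting E to GPa, α to ×10⁻⁶/K, σ_y to MPa, then σ and n for each:
  silicon carbide: E = 405.0, α = 4.01, σ_y = 455.0 → σ = 147 MPa, n = 3.09
  GFRP laminate: E = 20.62, α = 20.2, σ_y = 446.0 → σ = 37.8 MPa, n = 11.8
  tungsten: E = 402.8, α = 4.42, σ_y = 724.0 → σ = 162 MPa, n = 4.48
  commercially pure titanium: E = 106.2, α = 8.93, σ_y = 311.0 → σ = 86.1 MPa, n = 3.61
  concrete: E = 26.61, α = 10.9, σ_y = 25.90 → σ = 26.2 MPa, n = 0.987
Concrete has the lowest safety factor, n = 0.987.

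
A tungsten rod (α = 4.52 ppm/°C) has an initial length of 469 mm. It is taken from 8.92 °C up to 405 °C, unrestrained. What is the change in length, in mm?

0.840 mm

ΔT = 405 − 8.92 = 396.1 K.
ΔL = α·L₀·ΔT = 4.52×10⁻⁶ × 469 mm × 396.1 K = 0.840 mm.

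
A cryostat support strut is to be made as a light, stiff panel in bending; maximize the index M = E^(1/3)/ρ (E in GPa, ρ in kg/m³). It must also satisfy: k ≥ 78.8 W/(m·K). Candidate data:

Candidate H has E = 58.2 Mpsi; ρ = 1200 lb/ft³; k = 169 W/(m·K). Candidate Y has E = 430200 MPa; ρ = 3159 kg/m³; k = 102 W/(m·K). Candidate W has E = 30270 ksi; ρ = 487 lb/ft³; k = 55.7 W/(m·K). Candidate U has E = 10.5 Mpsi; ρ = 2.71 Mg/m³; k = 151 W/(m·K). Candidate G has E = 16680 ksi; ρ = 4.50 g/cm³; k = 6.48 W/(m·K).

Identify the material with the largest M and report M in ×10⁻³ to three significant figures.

Screen on constraints: k ≥ 78.8 W/(m·K). Survivors: candidate H, candidate Y, candidate U.
Normalizing units and computing the index:
  candidate H: E = 401.3 GPa, ρ = 19220 kg/m³
  candidate Y: E = 430.2 GPa, ρ = 3159 kg/m³
  candidate U: E = 72.39 GPa, ρ = 2710 kg/m³
  candidate Y: M = 2.39×10⁻³
  candidate U: M = 1.54×10⁻³
  candidate H: M = 0.384×10⁻³
Candidate Y ranks first.

candidate Y, M = 2.39×10⁻³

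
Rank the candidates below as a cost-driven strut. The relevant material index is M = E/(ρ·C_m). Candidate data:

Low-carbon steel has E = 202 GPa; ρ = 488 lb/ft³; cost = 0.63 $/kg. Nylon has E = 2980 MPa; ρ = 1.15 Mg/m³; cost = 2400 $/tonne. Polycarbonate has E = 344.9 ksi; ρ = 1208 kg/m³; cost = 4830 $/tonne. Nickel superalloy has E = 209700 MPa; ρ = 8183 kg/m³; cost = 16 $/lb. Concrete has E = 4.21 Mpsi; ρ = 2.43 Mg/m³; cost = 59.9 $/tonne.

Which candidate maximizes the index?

concrete

In SI units:
  low-carbon steel: E = 202.0 GPa, ρ = 7817 kg/m³, cost = 0.6300 $/kg
  nylon: E = 2.980 GPa, ρ = 1150 kg/m³, cost = 2.400 $/kg
  polycarbonate: E = 2.378 GPa, ρ = 1208 kg/m³, cost = 4.830 $/kg
  nickel superalloy: E = 209.7 GPa, ρ = 8183 kg/m³, cost = 35.27 $/kg
  concrete: E = 29.03 GPa, ρ = 2430 kg/m³, cost = 0.05990 $/kg
  concrete: M = 199 MN·m per $
  low-carbon steel: M = 41.0 MN·m per $
  nylon: M = 1.08 MN·m per $
  nickel superalloy: M = 0.727 MN·m per $
  polycarbonate: M = 0.408 MN·m per $
Concrete has the largest M.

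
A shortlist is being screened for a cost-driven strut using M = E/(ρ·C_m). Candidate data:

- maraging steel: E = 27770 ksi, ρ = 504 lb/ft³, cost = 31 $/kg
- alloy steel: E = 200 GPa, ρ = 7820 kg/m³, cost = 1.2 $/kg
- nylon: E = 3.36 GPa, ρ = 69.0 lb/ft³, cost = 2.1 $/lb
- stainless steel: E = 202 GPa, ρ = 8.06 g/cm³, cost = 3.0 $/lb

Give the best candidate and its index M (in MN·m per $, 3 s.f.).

Putting every candidate on a common basis:
  maraging steel: E = 191.5 GPa, ρ = 8073 kg/m³, cost = 31.00 $/kg
  alloy steel: E = 200.0 GPa, ρ = 7820 kg/m³, cost = 1.200 $/kg
  nylon: E = 3.360 GPa, ρ = 1105 kg/m³, cost = 4.630 $/kg
  stainless steel: E = 202.0 GPa, ρ = 8060 kg/m³, cost = 6.614 $/kg
  alloy steel: M = 21.3 MN·m per $
  stainless steel: M = 3.79 MN·m per $
  maraging steel: M = 0.765 MN·m per $
  nylon: M = 0.657 MN·m per $
Highest index: alloy steel.

alloy steel, M = 21.3 MN·m per $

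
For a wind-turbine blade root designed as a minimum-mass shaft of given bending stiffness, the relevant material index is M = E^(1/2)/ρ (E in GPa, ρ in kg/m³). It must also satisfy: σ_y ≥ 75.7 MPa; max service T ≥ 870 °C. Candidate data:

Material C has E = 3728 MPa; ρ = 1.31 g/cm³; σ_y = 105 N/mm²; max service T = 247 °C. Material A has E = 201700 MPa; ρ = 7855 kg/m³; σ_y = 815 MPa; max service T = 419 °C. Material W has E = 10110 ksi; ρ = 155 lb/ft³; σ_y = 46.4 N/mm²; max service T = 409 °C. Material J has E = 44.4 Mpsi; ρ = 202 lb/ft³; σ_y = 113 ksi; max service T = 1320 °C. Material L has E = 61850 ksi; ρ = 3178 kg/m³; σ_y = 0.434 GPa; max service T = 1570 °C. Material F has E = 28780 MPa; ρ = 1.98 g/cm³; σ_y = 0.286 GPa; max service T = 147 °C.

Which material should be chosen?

material L

Screen on constraints: σ_y ≥ 75.7 MPa; max service T ≥ 870 °C. Survivors: material J, material L.
Putting every candidate on a common basis:
  material J: E = 306.1 GPa, ρ = 3236 kg/m³
  material L: E = 426.4 GPa, ρ = 3178 kg/m³
  material L: M = 6.50×10⁻³
  material J: M = 5.41×10⁻³
The maximum is for material L.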